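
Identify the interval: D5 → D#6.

D to D is the same letter name, plus an octave, so the interval is some kind of octave.
D5 to D#6 spans 13 semitones — one semitone wider than the perfect octave (12) — giving an augmented octave.

augmented octave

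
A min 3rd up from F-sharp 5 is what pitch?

Three letter names up from F: A.
Moving 3 semitones up from F#5 (the size of a minor third) reaches A5.

A 5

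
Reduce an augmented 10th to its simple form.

Each octave removed subtracts seven from the number: 10 − 7 = 3.
That makes an augmented tenth a compound augmented third — an octave plus an augmented third.

A3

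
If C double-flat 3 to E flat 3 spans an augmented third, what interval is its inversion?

diminished 6th

The rule of nine gives the new number: 9 − 3 = 6, so a third becomes a sixth.
And augmented becomes diminished under inversion, so we get a diminished sixth.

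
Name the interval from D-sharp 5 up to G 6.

diminished eleventh

D to G spans four letter names (D-E-F-G), plus an octave — that makes it an eleventh of some quality.
D#5 to G6 spans 16 semitones — one semitone narrower than the perfect eleventh (17) — giving a diminished eleventh.
(Equivalently, a compound diminished fourth: a diminished fourth plus an octave.)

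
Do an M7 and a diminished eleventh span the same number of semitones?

A major seventh is 11 semitones but a diminished eleventh is 16 semitones — different sizes.

No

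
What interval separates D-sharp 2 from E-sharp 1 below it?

Descending from D#2 to E#1 is the same interval as ascending E#1 to D#2.
E to D spans seven letter names (E-F-G-A-B-C-D), so the interval is some kind of seventh.
A major seventh would be 11 semitones, but E#1 to D#2 is 10 — one semitone narrower, making it a minor seventh.

minor seventh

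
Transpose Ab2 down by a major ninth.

Gb1

Two letters down from A (plus an octave) reaches G.
A major ninth is 14 semitones; 14 semitones down from Ab2 gives Gb1.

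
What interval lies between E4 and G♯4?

E to G spans three letter names (E-F-G), so the interval is some kind of third.
Counting semitones, E4→G#4 is 4, which is the major third.

major 3rd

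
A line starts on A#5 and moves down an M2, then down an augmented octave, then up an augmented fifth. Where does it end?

D#5

A major second down from A#5 is G#5.
Down an augmented octave from G#5: G4 (13 semitones down).
G4 up an augmented fifth → D#5 (8 semitones).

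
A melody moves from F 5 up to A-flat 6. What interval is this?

F to A spans three letter names (F-G-A), plus an octave — that makes it a tenth of some quality.
A major tenth would be 16 semitones, but F5 to Ab6 is 15 — one semitone narrower, making it a minor tenth.
(Equivalently, a compound minor third: a minor third plus an octave.)

minor tenth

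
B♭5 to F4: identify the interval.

Descending from Bb5 to F4 is the same interval as ascending F4 to Bb5.
F to B spans four letter names (F-G-A-B), plus an octave: an eleventh.
Counting semitones, F4→Bb5 is 17, which is the perfect eleventh.
(Equivalently, a compound perfect fourth: a perfect fourth plus an octave.)

perfect eleventh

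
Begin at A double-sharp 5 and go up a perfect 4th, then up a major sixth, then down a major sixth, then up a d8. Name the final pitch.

A perfect fourth up from A##5 is D##6.
Up a major sixth from D##6: B##6 (9 semitones up).
B##6 down a major sixth → D##6 (9 semitones).
A diminished octave up from D##6 is D#7.

D sharp 7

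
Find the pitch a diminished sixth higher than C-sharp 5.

The sixth takes the letter from C up to A.
Moving 7 semitones up from C#5 (the size of a diminished sixth) reaches Ab5.

A-flat 5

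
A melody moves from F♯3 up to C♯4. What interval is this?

P5

F to C spans five letter names (F-G-A-B-C): a fifth.
F#3 to C#4 is 7 semitones, matching the perfect fifth exactly, so the quality is perfect.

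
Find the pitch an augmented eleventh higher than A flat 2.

The eleventh's letter: A up four letter names plus an octave → D.
An augmented eleventh is 18 semitones; 18 semitones up from Ab2 gives D4.

D 4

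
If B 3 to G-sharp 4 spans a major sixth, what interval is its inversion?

minor 3rd

Interval numbers invert to sum to nine: 6 + 3 = 9, so a sixth inverts to a third.
And major becomes minor under inversion, so we get a minor third.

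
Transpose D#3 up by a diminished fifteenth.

D5

The letter stays D (same as the start), shifted two octaves up.
A diminished fifteenth spans 23 semitones, so from D#3 the target pitch is D5.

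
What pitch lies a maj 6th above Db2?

The sixth takes the letter from D up to B.
Moving 9 semitones up from Db2 (the size of a major sixth) reaches Bb2.

Bb2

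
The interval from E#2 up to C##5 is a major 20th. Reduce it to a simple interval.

Each octave removed subtracts seven from the number: 20 − 14 = 6.
So a major twentieth is 2 octaves plus a major sixth. The quality is unchanged.

M6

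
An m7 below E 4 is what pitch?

Seven letter names down from E: F.
Moving 10 semitones down from E4 (the size of a minor seventh) reaches F#3.

F sharp 3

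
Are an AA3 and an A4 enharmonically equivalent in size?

Yes

A doubly augmented third spans 6 semitones, and an augmented fourth also spans 6 semitones — they're enharmonic.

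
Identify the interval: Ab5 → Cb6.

A to C spans three letter names (A-B-C), so the interval is some kind of third.
A major third would be 4 semitones, but Ab5 to Cb6 is 3 — one semitone narrower, making it a minor third.

minor third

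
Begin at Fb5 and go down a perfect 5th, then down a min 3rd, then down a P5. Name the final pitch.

Cb4

Down a perfect fifth from Fb5: Bbb4 (7 semitones down).
Bbb4 down a minor third → Gb4 (3 semitones).
Down a perfect fifth from Gb4: Cb4 (7 semitones down).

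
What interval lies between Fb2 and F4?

augmented fifteenth

F to F is the same letter name, plus 2 octaves, so the interval is some kind of fifteenth.
Fb2 to F4 spans 25 semitones — one semitone wider than the perfect fifteenth (24) — giving an augmented fifteenth.
(Equivalently, a compound augmented octave: an augmented octave plus an octave.)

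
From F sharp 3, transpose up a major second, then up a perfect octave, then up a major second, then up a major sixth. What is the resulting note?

F double-sharp 5

Up a major second from F#3: G#3 (2 semitones up).
Up a perfect octave from G#3: G#4 (12 semitones up).
A major second up from G#4 is A#4.
Up a major sixth from A#4: F##5 (9 semitones up).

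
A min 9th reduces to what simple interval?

minor second

Subtracting seven from the interval number removes an octave: 9 − 7 = 2.
So a minor ninth is an octave plus a minor second. The quality is unchanged.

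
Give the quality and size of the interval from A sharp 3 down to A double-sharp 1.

diminished 15th

Descending from A#3 to A##1 is the same interval as ascending A##1 to A#3.
A to A is the same letter name, plus 2 octaves: a fifteenth.
A##1 to A#3 spans 23 semitones — one semitone narrower than the perfect fifteenth (24) — giving a diminished fifteenth.
(Equivalently, a compound diminished octave: a diminished octave plus an octave.)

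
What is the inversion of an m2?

Interval numbers invert to sum to nine: 2 + 7 = 9, so a second inverts to a seventh.
And minor becomes major under inversion, so we get a major seventh.

major 7th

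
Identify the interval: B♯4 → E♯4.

Descending from B#4 to E#4 is the same interval as ascending E#4 to B#4.
E to B spans five letter names (E-F-G-A-B), so the interval is some kind of fifth.
The perfect fifth spans 7 semitones, and E#4 to B#4 is exactly 7 semitones — so this is a perfect fifth.

perfect fifth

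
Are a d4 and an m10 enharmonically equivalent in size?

A diminished fourth spans 4 semitones; a minor tenth spans 15 semitones. They differ by 11.

No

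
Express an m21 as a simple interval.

Subtracting seven from the interval number removes an octave: 21 − 14 = 7.
Quality carries through unchanged, so the simple form is a minor seventh.

m7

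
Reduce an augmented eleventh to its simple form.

Subtracting seven from the interval number removes an octave: 11 − 7 = 4.
Quality carries through unchanged, so the simple form is an augmented fourth.

augmented fourth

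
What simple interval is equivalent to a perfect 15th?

Each octave removed subtracts seven from the number: 15 − 7 = 8.
So a perfect fifteenth is an octave plus a perfect octave. The quality is unchanged.

perfect 8th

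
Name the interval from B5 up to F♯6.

perfect fifth

B to F spans five letter names (B-C-D-E-F) — that makes it a fifth of some quality.
B5 to F#6 is 7 semitones, matching the perfect fifth exactly, so the quality is perfect.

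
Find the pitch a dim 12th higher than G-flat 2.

D-double-flat 4

Five letters up from G (plus an octave) reaches D.
A diminished twelfth spans 18 semitones, so from Gb2 the target pitch is Dbb4.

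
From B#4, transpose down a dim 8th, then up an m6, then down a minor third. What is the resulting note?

E##4

Down a diminished octave from B#4: B##3 (11 semitones down).
A minor sixth up from B##3 is G##4.
A minor third down from G##4 is E##4.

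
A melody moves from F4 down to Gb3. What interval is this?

major seventh

Descending from F4 to Gb3 is the same interval as ascending Gb3 to F4.
G to F spans seven letter names (G-A-B-C-D-E-F), so the interval is some kind of seventh.
Counting semitones, Gb3→F4 is 11, which is the major seventh.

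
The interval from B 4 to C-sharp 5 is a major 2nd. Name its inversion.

minor 7th

The rule of nine gives the new number: 9 − 2 = 7, so a second becomes a seventh.
Quality inverts too: major becomes minor. That makes the inversion a minor seventh.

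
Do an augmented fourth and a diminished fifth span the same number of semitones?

An augmented fourth = 6 semitones = a diminished fifth; enharmonically equal.

Yes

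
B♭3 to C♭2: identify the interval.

Descending from Bb3 to Cb2 is the same interval as ascending Cb2 to Bb3.
C to B spans seven letter names (C-D-E-F-G-A-B), plus an octave, so the interval is some kind of fourteenth.
Cb2 to Bb3 is 23 semitones, matching the major fourteenth exactly, so the quality is major.
(Equivalently, a compound major seventh: a major seventh plus an octave.)

major fourteenth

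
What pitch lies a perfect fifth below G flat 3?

C flat 3

Five letter names down from G: C.
A perfect fifth is 7 semitones; 7 semitones down from Gb3 gives Cb3.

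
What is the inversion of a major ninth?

minor 7th

First reduce the compound major ninth to its simple form, a major second.
Interval numbers invert to sum to nine: 2 + 7 = 9, so a second inverts to a seventh.
And major becomes minor under inversion, so we get a minor seventh.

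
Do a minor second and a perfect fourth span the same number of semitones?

No

1 semitone (minor second) vs 5 semitones (perfect fourth): not equal.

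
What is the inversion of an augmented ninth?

First reduce the compound augmented ninth to its simple form, an augmented second.
Interval numbers invert to sum to nine: 2 + 7 = 9, so a second inverts to a seventh.
And augmented becomes diminished under inversion, so we get a diminished seventh.

diminished 7th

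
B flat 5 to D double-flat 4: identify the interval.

Descending from Bb5 to Dbb4 is the same interval as ascending Dbb4 to Bb5.
D to B spans six letter names (D-E-F-G-A-B), plus an octave: a thirteenth.
A major thirteenth would be 21 semitones; Dbb4 to Bb5 is 22, one semitone wider, so the interval is augmented.
(Equivalently, a compound augmented sixth: an augmented sixth plus an octave.)

augmented 13th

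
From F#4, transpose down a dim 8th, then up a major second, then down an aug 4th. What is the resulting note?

F#4 down a diminished octave → F##3 (11 semitones).
Up a major second from F##3: G##3 (2 semitones up).
Down an augmented fourth from G##3: D#3 (6 semitones down).

D#3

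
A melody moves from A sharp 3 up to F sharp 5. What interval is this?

m13

A to F spans six letter names (A-B-C-D-E-F), plus an octave: a thirteenth.
At 20 semitones, A#3→F#5 falls one short of a major thirteenth: minor.
(Equivalently, a compound minor sixth: a minor sixth plus an octave.)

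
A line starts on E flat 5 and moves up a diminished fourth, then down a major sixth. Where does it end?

C double-flat 5

Eb5 up a diminished fourth → Abb5 (4 semitones).
Down a major sixth from Abb5: Cbb5 (9 semitones down).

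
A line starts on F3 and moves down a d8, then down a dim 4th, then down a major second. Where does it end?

B#1

Down a diminished octave from F3: F#2 (11 semitones down).
A diminished fourth down from F#2 is C##2.
Down a major second from C##2: B#1 (2 semitones down).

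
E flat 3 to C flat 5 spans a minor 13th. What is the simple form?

Take out an octave (7 from the number): 13 − 7 = 6.
So a minor thirteenth is an octave plus a minor sixth. The quality is unchanged.

m6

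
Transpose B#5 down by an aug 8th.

An octave keeps the letter name B, an octave down from B.
An augmented octave is 13 semitones; 13 semitones down from B#5 gives B4.

B4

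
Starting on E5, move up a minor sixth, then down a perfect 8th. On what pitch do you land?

E5 up a minor sixth → C6 (8 semitones).
C6 down a perfect octave → C5 (12 semitones).

C5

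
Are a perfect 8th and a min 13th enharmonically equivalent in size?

A perfect octave spans 12 semitones; a minor thirteenth spans 20 semitones. They differ by 8.

No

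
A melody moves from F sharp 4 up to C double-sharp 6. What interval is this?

F to C spans five letter names (F-G-A-B-C), plus an octave, so the interval is some kind of twelfth.
The perfect twelfth is 19 semitones; here we have 20, one semitone wider: augmented.
(Equivalently, a compound augmented fifth: an augmented fifth plus an octave.)

augmented 12th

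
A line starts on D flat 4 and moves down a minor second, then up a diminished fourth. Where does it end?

F flat 4

A minor second down from Db4 is C4.
C4 up a diminished fourth → Fb4 (4 semitones).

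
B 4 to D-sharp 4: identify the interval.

Descending from B4 to D#4 is the same interval as ascending D#4 to B4.
D to B spans six letter names (D-E-F-G-A-B) — that makes it a sixth of some quality.
A major sixth would be 9 semitones, but D#4 to B4 is 8 — one semitone narrower, making it a minor sixth.

minor 6th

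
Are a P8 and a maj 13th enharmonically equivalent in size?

No

A perfect octave spans 12 semitones; a major thirteenth spans 21 semitones. They differ by 9.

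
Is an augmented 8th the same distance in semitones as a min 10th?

An augmented octave spans 13 semitones; a minor tenth spans 15 semitones. They differ by 2.

No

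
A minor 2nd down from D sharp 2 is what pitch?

C double-sharp 2

Two letter names down from D: C.
A minor second is 1 semitone; 1 semitone down from D#2 gives C##2.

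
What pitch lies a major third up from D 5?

Three letter names up from D: F.
A major third is 4 semitones; 4 semitones up from D5 gives F#5.

F sharp 5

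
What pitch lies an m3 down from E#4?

C##4

Counting three letter names down from E lands on C.
A minor third is 3 semitones; 3 semitones down from E#4 gives C##4.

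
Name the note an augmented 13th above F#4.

Six letters up from F (plus an octave) reaches D.
Moving 22 semitones up from F#4 (the size of an augmented thirteenth) reaches D##6.

D##6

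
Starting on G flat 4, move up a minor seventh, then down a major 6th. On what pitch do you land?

A double-flat 4

Gb4 up a minor seventh → Fb5 (10 semitones).
A major sixth down from Fb5 is Abb4.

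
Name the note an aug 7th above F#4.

Seven letter names up from F: E.
Moving 12 semitones up from F#4 (the size of an augmented seventh) reaches E##5.

E##5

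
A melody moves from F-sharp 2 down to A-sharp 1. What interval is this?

Descending from F#2 to A#1 is the same interval as ascending A#1 to F#2.
A to F spans six letter names (A-B-C-D-E-F) — that makes it a sixth of some quality.
A major sixth would be 9 semitones, but A#1 to F#2 is 8 — one semitone narrower, making it a minor sixth.

m6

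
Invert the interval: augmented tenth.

First reduce the compound augmented tenth to its simple form, an augmented third.
Interval numbers invert to sum to nine: 3 + 6 = 9, so a third inverts to a sixth.
Quality inverts too: augmented becomes diminished. That makes the inversion a diminished sixth.

diminished 6th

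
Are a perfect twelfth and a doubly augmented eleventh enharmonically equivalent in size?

A perfect twelfth spans 19 semitones, and a doubly augmented eleventh also spans 19 semitones — they're enharmonic.

Yes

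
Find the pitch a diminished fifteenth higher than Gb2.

Gbb4

The letter stays G (same as the start), shifted two octaves up.
A diminished fifteenth spans 23 semitones, so from Gb2 the target pitch is Gbb4.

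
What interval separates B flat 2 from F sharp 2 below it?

Descending from Bb2 to F#2 is the same interval as ascending F#2 to Bb2.
F to B spans four letter names (F-G-A-B) — that makes it a fourth of some quality.
The perfect fourth is 5 semitones; here we have 4, one semitone narrower: diminished.

diminished fourth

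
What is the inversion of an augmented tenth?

First reduce the compound augmented tenth to its simple form, an augmented third.
Inverted interval numbers add to nine, so a third pairs with a sixth (3 + 6 = 9).
And augmented becomes diminished under inversion, so we get a diminished sixth.

diminished sixth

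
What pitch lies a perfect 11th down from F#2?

Four letters down from F (plus an octave) reaches C.
Moving 17 semitones down from F#2 (the size of a perfect eleventh) reaches C#1.

C#1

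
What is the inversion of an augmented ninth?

First reduce the compound augmented ninth to its simple form, an augmented second.
Inverted interval numbers add to nine, so a second pairs with a seventh (2 + 7 = 9).
Quality inverts too: augmented becomes diminished. That makes the inversion a diminished seventh.

diminished 7th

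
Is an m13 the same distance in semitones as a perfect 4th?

A minor thirteenth is 20 semitones but a perfect fourth is 5 semitones — different sizes.

No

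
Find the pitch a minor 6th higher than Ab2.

Fb3

The sixth takes the letter from A up to F.
Moving 8 semitones up from Ab2 (the size of a minor sixth) reaches Fb3.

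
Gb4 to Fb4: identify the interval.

Descending from Gb4 to Fb4 is the same interval as ascending Fb4 to Gb4.
F to G spans two letter names (F-G): a second.
Counting semitones, Fb4→Gb4 is 2, which is the major second.

major second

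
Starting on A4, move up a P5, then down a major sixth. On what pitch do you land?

G4

Up a perfect fifth from A4: E5 (7 semitones up).
A major sixth down from E5 is G4.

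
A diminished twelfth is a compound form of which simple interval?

diminished fifth

Each octave removed subtracts seven from the number: 12 − 7 = 5.
Quality carries through unchanged, so the simple form is a diminished fifth.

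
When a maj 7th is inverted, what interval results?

minor 2nd

The rule of nine gives the new number: 9 − 7 = 2, so a seventh becomes a second.
The quality also flips — major becomes minor — giving a minor second.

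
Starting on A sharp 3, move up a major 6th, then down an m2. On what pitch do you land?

E double-sharp 4

Up a major sixth from A#3: F##4 (9 semitones up).
Down a minor second from F##4: E##4 (1 semitone down).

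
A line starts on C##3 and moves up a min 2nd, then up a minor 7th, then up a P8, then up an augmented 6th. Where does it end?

A##5

A minor second up from C##3 is D#3.
Up a minor seventh from D#3: C#4 (10 semitones up).
A perfect octave up from C#4 is C#5.
Up an augmented sixth from C#5: A##5 (10 semitones up).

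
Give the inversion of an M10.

minor 6th

First reduce the compound major tenth to its simple form, a major third.
Interval numbers invert to sum to nine: 3 + 6 = 9, so a third inverts to a sixth.
The quality also flips — major becomes minor — giving a minor sixth.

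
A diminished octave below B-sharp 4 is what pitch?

B-double-sharp 3

An octave keeps the letter name B, an octave down from B.
A diminished octave is 11 semitones; 11 semitones down from B#4 gives B##3.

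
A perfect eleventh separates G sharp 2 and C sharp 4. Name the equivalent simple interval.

perfect 4th

Take out an octave (7 from the number): 11 − 7 = 4.
Quality carries through unchanged, so the simple form is a perfect fourth.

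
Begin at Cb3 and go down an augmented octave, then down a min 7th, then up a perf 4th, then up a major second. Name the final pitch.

Down an augmented octave from Cb3: Cbb2 (13 semitones down).
A minor seventh down from Cbb2 is Dbb1.
Dbb1 up a perfect fourth → Gbb1 (5 semitones).
A major second up from Gbb1 is Abb1.

Abb1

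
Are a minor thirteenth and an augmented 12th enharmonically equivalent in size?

A minor thirteenth = 20 semitones = an augmented twelfth; enharmonically equal.

Yes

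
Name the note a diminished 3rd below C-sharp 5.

Counting three letter names down from C lands on A.
A diminished third spans 2 semitones, so from C#5 the target pitch is A##4.

A-double-sharp 4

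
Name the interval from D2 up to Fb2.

diminished 3rd

D to F spans three letter names (D-E-F): a third.
D2 to Fb2 spans 2 semitones — two semitones narrower than the major third (4) — giving a diminished third.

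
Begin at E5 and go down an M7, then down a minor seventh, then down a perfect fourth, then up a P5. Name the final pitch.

A3

A major seventh down from E5 is F4.
Down a minor seventh from F4: G3 (10 semitones down).
G3 down a perfect fourth → D3 (5 semitones).
D3 up a perfect fifth → A3 (7 semitones).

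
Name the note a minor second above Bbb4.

Counting two letter names up from B lands on C.
Moving 1 semitone up from Bbb4 (the size of a minor second) reaches Cbb5.

Cbb5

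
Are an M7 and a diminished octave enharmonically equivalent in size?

A major seventh spans 11 semitones, and a diminished octave also spans 11 semitones — they're enharmonic.

Yes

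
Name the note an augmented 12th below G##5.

C#4

Counting five letter names plus an octave down from G lands on C.
An augmented twelfth is 20 semitones; 20 semitones down from G##5 gives C#4.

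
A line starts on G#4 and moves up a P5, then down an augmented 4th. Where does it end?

A4

Up a perfect fifth from G#4: D#5 (7 semitones up).
D#5 down an augmented fourth → A4 (6 semitones).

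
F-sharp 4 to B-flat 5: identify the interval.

diminished eleventh

F to B spans four letter names (F-G-A-B), plus an octave — that makes it an eleventh of some quality.
F#4 to Bb5 spans 16 semitones — one semitone narrower than the perfect eleventh (17) — giving a diminished eleventh.
(Equivalently, a compound diminished fourth: a diminished fourth plus an octave.)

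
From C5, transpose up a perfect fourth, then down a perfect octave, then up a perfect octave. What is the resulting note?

C5 up a perfect fourth → F5 (5 semitones).
Down a perfect octave from F5: F4 (12 semitones down).
Up a perfect octave from F4: F5 (12 semitones up).

F5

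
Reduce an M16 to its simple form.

Subtracting seven from the interval number removes an octave: 16 − 14 = 2.
So a major sixteenth is 2 octaves plus a major second. The quality is unchanged.

M2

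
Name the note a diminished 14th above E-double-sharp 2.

Seven letters up from E (plus an octave) reaches D.
A diminished fourteenth spans 21 semitones, so from E##2 the target pitch is D#4.

D-sharp 4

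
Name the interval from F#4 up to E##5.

F to E spans seven letter names (F-G-A-B-C-D-E) — that makes it a seventh of some quality.
The major seventh is 11 semitones; here we have 12, one semitone wider: augmented.

A7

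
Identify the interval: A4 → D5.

A to D spans four letter names (A-B-C-D), so the interval is some kind of fourth.
A4 to D5 is 5 semitones, matching the perfect fourth exactly, so the quality is perfect.

P4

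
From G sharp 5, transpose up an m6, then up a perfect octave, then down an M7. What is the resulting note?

A minor sixth up from G#5 is E6.
Up a perfect octave from E6: E7 (12 semitones up).
E7 down a major seventh → F6 (11 semitones).

F 6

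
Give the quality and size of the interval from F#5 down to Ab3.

augmented thirteenth

Descending from F#5 to Ab3 is the same interval as ascending Ab3 to F#5.
A to F spans six letter names (A-B-C-D-E-F), plus an octave, so the interval is some kind of thirteenth.
The major thirteenth is 21 semitones; here we have 22, one semitone wider: augmented.
(Equivalently, a compound augmented sixth: an augmented sixth plus an octave.)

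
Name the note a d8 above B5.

The letter stays B (same as the start), shifted an octave up.
A diminished octave is 11 semitones; 11 semitones up from B5 gives Bb6.

Bb6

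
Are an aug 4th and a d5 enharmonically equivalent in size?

An augmented fourth = 6 semitones = a diminished fifth; enharmonically equal.

Yes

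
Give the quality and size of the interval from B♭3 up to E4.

B to E spans four letter names (B-C-D-E): a fourth.
A perfect fourth would be 5 semitones; Bb3 to E4 is 6, one semitone wider, so the interval is augmented.

A4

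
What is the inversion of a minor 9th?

First reduce the compound minor ninth to its simple form, a minor second.
Inverted interval numbers add to nine, so a second pairs with a seventh (2 + 7 = 9).
The quality also flips — minor becomes major — giving a major seventh.

major 7th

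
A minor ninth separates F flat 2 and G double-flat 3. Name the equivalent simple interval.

minor 2nd

Subtracting seven from the interval number removes an octave: 9 − 7 = 2.
Quality carries through unchanged, so the simple form is a minor second.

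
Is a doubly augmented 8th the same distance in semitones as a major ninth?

Yes

A doubly augmented octave = 14 semitones = a major ninth; enharmonically equal.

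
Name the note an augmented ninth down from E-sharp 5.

D 4

The ninth's letter: E down two letter names plus an octave → D.
Moving 15 semitones down from E#5 (the size of an augmented ninth) reaches D4.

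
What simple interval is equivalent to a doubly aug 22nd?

doubly augmented octave

Take out 2 octaves (14 from the number): 22 − 14 = 8.
So a doubly augmented twenty-second is 2 octaves plus a doubly augmented octave. The quality is unchanged.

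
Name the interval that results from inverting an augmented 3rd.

d6

The rule of nine gives the new number: 9 − 3 = 6, so a third becomes a sixth.
Quality inverts too: augmented becomes diminished. That makes the inversion a diminished sixth.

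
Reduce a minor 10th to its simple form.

Take out an octave (7 from the number): 10 − 7 = 3.
That makes a minor tenth a compound minor third — an octave plus a minor third.

minor third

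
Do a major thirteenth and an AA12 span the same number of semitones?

Yes

A major thirteenth spans 21 semitones, and a doubly augmented twelfth also spans 21 semitones — they're enharmonic.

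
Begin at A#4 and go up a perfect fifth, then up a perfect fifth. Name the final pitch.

Up a perfect fifth from A#4: E#5 (7 semitones up).
Up a perfect fifth from E#5: B#5 (7 semitones up).

B#5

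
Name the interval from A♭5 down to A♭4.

perfect 8th

Descending from Ab5 to Ab4 is the same interval as ascending Ab4 to Ab5.
A to A is the same letter name, plus an octave, so the interval is some kind of octave.
The perfect octave spans 12 semitones, and Ab4 to Ab5 is exactly 12 semitones — so this is a perfect octave.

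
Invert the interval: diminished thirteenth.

First reduce the compound diminished thirteenth to its simple form, a diminished sixth.
Interval numbers invert to sum to nine: 6 + 3 = 9, so a sixth inverts to a third.
Quality inverts too: diminished becomes augmented. That makes the inversion an augmented third.

augmented 3rd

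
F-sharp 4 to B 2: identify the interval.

P12

Descending from F#4 to B2 is the same interval as ascending B2 to F#4.
B to F spans five letter names (B-C-D-E-F), plus an octave, so the interval is some kind of twelfth.
B2 to F#4 is 19 semitones, matching the perfect twelfth exactly, so the quality is perfect.
(Equivalently, a compound perfect fifth: a perfect fifth plus an octave.)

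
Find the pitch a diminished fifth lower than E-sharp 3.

A-double-sharp 2

The fifth takes the letter from E down to A.
Moving 6 semitones down from E#3 (the size of a diminished fifth) reaches A##2.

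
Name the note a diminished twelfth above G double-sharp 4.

D sharp 6

Five letters up from G (plus an octave) reaches D.
A diminished twelfth spans 18 semitones, so from G##4 the target pitch is D#6.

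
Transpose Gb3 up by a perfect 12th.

Five letters up from G (plus an octave) reaches D.
A perfect twelfth is 19 semitones; 19 semitones up from Gb3 gives Db5.

Db5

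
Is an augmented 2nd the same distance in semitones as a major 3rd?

3 semitones (augmented second) vs 4 semitones (major third): not equal.

No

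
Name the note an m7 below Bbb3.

Cb3

The seventh takes the letter from B down to C.
A minor seventh spans 10 semitones, so from Bbb3 the target pitch is Cb3.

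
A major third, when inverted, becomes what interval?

minor sixth

The rule of nine gives the new number: 9 − 3 = 6, so a third becomes a sixth.
Quality inverts too: major becomes minor. That makes the inversion a minor sixth.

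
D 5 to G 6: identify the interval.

D to G spans four letter names (D-E-F-G), plus an octave — that makes it an eleventh of some quality.
Counting semitones, D5→G6 is 17, which is the perfect eleventh.
(Equivalently, a compound perfect fourth: a perfect fourth plus an octave.)

perfect 11th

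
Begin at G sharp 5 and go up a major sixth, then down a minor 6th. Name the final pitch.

Up a major sixth from G#5: E#6 (9 semitones up).
A minor sixth down from E#6 is G##5.

G double-sharp 5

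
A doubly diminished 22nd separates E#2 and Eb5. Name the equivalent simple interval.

Take out 2 octaves (14 from the number): 22 − 14 = 8.
So a doubly diminished twenty-second is 2 octaves plus a doubly diminished octave. The quality is unchanged.

doubly diminished octave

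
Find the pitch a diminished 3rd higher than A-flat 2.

C-double-flat 3

Three letter names up from A: C.
A diminished third is 2 semitones; 2 semitones up from Ab2 gives Cbb3.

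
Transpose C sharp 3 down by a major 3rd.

Three letter names down from C: A.
A major third is 4 semitones; 4 semitones down from C#3 gives A2.

A 2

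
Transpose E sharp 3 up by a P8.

E sharp 4

For an octave the letter name doesn't change: still E, an octave up.
A perfect octave spans 12 semitones, so from E#3 the target pitch is E#4.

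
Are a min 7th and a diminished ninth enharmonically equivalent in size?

10 semitones (minor seventh) vs 12 semitones (diminished ninth): not equal.

No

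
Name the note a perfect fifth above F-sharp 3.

C-sharp 4

Five letter names up from F: C.
Moving 7 semitones up from F#3 (the size of a perfect fifth) reaches C#4.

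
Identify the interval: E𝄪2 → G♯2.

E to G spans three letter names (E-F-G) — that makes it a third of some quality.
The major third is 4 semitones; here we have 2, two semitones narrower: diminished.

diminished 3rd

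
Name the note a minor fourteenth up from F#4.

Seven letters up from F (plus an octave) reaches E.
A minor fourteenth spans 22 semitones, so from F#4 the target pitch is E6.

E6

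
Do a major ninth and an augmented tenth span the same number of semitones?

14 semitones (major ninth) vs 17 semitones (augmented tenth): not equal.

No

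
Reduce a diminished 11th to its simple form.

Each octave removed subtracts seven from the number: 11 − 7 = 4.
So a diminished eleventh is an octave plus a diminished fourth. The quality is unchanged.

d4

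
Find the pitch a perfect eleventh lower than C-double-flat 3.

The eleventh's letter: C down four letter names plus an octave → G.
A perfect eleventh is 17 semitones; 17 semitones down from Cbb3 gives Gbb1.

G-double-flat 1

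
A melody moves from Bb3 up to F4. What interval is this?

P5

B to F spans five letter names (B-C-D-E-F): a fifth.
The perfect fifth spans 7 semitones, and Bb3 to F4 is exactly 7 semitones — so this is a perfect fifth.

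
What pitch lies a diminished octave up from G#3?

G4

The letter stays G (same as the start), shifted an octave up.
A diminished octave is 11 semitones; 11 semitones up from G#3 gives G4.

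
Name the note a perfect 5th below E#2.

Five letter names down from E: A.
A perfect fifth is 7 semitones; 7 semitones down from E#2 gives A#1.

A#1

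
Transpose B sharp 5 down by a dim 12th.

The twelfth's letter: B down five letter names plus an octave → E.
A diminished twelfth spans 18 semitones, so from B#5 the target pitch is E##4.

E double-sharp 4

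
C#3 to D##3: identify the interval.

C to D spans two letter names (C-D) — that makes it a second of some quality.
C#3 to D##3 spans 3 semitones — one semitone wider than the major second (2) — giving an augmented second.

augmented second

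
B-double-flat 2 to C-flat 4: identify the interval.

M9

B to C spans two letter names (B-C), plus an octave: a ninth.
The major ninth spans 14 semitones, and Bbb2 to Cb4 is exactly 14 semitones — so this is a major ninth.
(Equivalently, a compound major second: a major second plus an octave.)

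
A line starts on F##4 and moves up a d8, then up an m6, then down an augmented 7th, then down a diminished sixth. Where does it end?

Up a diminished octave from F##4: F#5 (11 semitones up).
A minor sixth up from F#5 is D6.
An augmented seventh down from D6 is Ebb5.
Ebb5 down a diminished sixth → G4 (7 semitones).

G4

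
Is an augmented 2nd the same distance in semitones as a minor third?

Yes

An augmented second spans 3 semitones, and a minor third also spans 3 semitones — they're enharmonic.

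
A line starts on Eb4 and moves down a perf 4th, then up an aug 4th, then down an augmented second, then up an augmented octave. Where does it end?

Down a perfect fourth from Eb4: Bb3 (5 semitones down).
Up an augmented fourth from Bb3: E4 (6 semitones up).
E4 down an augmented second → Db4 (3 semitones).
An augmented octave up from Db4 is D5.

D5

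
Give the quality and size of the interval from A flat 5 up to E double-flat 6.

diminished fifth

A to E spans five letter names (A-B-C-D-E) — that makes it a fifth of some quality.
Ab5 to Ebb6 spans 6 semitones — one semitone narrower than the perfect fifth (7) — giving a diminished fifth.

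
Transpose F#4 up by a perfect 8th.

F#5

For an octave the letter name doesn't change: still F, an octave up.
Moving 12 semitones up from F#4 (the size of a perfect octave) reaches F#5.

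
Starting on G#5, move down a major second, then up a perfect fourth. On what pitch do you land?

G#5 down a major second → F#5 (2 semitones).
A perfect fourth up from F#5 is B5.

B5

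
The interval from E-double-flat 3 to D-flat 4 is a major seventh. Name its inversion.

m2

Interval numbers invert to sum to nine: 7 + 2 = 9, so a seventh inverts to a second.
The quality also flips — major becomes minor — giving a minor second.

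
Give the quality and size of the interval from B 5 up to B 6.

perfect octave

B to B is the same letter name, plus an octave, so the interval is some kind of octave.
The perfect octave spans 12 semitones, and B5 to B6 is exactly 12 semitones — so this is a perfect octave.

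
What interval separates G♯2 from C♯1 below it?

Descending from G#2 to C#1 is the same interval as ascending C#1 to G#2.
C to G spans five letter names (C-D-E-F-G), plus an octave, so the interval is some kind of twelfth.
The perfect twelfth spans 19 semitones, and C#1 to G#2 is exactly 19 semitones — so this is a perfect twelfth.
(Equivalently, a compound perfect fifth: a perfect fifth plus an octave.)

P12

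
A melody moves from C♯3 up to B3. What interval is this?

C to B spans seven letter names (C-D-E-F-G-A-B), so the interval is some kind of seventh.
A major seventh would be 11 semitones, but C#3 to B3 is 10 — one semitone narrower, making it a minor seventh.

minor seventh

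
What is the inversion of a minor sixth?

M3

Inverted interval numbers add to nine, so a sixth pairs with a third (6 + 3 = 9).
The quality also flips — minor becomes major — giving a major third.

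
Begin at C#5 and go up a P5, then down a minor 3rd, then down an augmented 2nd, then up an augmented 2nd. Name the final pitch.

E#5

C#5 up a perfect fifth → G#5 (7 semitones).
Down a minor third from G#5: E#5 (3 semitones down).
Down an augmented second from E#5: D5 (3 semitones down).
D5 up an augmented second → E#5 (3 semitones).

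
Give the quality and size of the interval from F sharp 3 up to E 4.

F to E spans seven letter names (F-G-A-B-C-D-E), so the interval is some kind of seventh.
A major seventh would be 11 semitones, but F#3 to E4 is 10 — one semitone narrower, making it a minor seventh.

m7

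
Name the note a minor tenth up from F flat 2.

Three letters up from F (plus an octave) reaches A.
Moving 15 semitones up from Fb2 (the size of a minor tenth) reaches Abb3.

A double-flat 3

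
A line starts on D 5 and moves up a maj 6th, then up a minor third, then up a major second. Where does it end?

Up a major sixth from D5: B5 (9 semitones up).
B5 up a minor third → D6 (3 semitones).
Up a major second from D6: E6 (2 semitones up).

E 6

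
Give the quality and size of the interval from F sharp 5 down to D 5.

Descending from F#5 to D5 is the same interval as ascending D5 to F#5.
D to F spans three letter names (D-E-F), so the interval is some kind of third.
The major third spans 4 semitones, and D5 to F#5 is exactly 4 semitones — so this is a major third.

major third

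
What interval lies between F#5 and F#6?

perfect 8th

F to F is the same letter name, plus an octave: an octave.
Counting semitones, F#5→F#6 is 12, which is the perfect octave.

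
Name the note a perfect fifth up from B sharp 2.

F double-sharp 3

Five letter names up from B: F.
Moving 7 semitones up from B#2 (the size of a perfect fifth) reaches F##3.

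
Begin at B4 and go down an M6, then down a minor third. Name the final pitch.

B3

B4 down a major sixth → D4 (9 semitones).
D4 down a minor third → B3 (3 semitones).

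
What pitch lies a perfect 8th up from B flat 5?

The letter stays B (same as the start), shifted an octave up.
A perfect octave is 12 semitones; 12 semitones up from Bb5 gives Bb6.

B flat 6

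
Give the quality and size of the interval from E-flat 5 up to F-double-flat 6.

E to F spans two letter names (E-F), plus an octave — that makes it a ninth of some quality.
Eb5 to Fbb6 spans 12 semitones — two semitones narrower than the major ninth (14) — giving a diminished ninth.

d9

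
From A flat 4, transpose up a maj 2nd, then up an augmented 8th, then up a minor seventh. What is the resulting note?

Ab4 up a major second → Bb4 (2 semitones).
Bb4 up an augmented octave → B5 (13 semitones).
B5 up a minor seventh → A6 (10 semitones).

A 6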